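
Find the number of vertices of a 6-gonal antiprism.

An antiprism on an n-gon has two n-gon caps and 2n triangles: V = 2·6 = 12, E = 4·6 = 24, F = 2·6 + 2 = 14.

12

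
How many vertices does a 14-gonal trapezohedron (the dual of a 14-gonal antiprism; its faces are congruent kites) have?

30

The n-trapezohedron (dual of the n-antiprism) has V = 2·14 + 2 = 30, E = 4·14 = 56, F = 2·14 = 28.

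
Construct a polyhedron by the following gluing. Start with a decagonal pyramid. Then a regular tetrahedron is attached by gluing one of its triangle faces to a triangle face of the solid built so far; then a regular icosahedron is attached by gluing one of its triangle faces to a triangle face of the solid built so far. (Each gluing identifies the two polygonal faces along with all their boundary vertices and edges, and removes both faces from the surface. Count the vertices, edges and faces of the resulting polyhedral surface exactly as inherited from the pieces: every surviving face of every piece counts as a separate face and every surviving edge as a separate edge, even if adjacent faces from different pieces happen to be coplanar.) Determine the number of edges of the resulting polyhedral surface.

A decagonal pyramid: V=11, E=20, F=11.
Attach a regular tetrahedron (V=4, E=6, F=4) along a 3-gon: merge 3 vertices and 3 edges, delete both glued faces → V=12, E=23, F=13.
Attach a regular icosahedron (V=12, E=30, F=20) along a 3-gon: merge 3 vertices and 3 edges, delete both glued faces → V=21, E=50, F=31.
Check: V − E + F = 21 − 50 + 31 = 2.

50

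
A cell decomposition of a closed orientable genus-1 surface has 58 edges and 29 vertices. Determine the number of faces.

29

For a closed orientable surface of genus 1, χ = 2 − 2·1 = 0.
F = 0 − V + E = 0 − 29 + 58 = 29.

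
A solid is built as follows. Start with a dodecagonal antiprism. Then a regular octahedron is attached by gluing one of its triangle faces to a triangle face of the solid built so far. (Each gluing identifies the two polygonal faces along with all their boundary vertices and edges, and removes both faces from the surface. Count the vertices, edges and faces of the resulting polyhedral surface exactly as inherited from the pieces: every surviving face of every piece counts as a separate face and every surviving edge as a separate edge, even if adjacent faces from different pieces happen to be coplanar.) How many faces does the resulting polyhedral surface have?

32

A dodecagonal antiprism: V=24, E=48, F=26.
Attach a regular octahedron (V=6, E=12, F=8) along a 3-gon: merge 3 vertices and 3 edges, delete both glued faces → V=27, E=57, F=32.
Check: V − E + F = 27 − 57 + 32 = 2.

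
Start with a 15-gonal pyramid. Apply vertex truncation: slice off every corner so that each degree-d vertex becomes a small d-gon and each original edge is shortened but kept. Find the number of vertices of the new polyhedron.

The base solid has V = 16, E = 30, F = 16.
Truncation replaces each original edge-end by a new vertex, so V′ = 2E = 60.
Each original edge survives, and each old vertex of degree d contributes d new edges; summing degrees gives Σd = 2E, so E′ = E + 2E = 3E = 90.
Each original face survives and each original vertex becomes one new face: F′ = F + V = 32.

60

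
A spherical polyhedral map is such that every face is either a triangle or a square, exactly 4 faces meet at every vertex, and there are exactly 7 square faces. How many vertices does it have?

13

Let x be the number of triangles; then F = 7 + x.
Edge–face incidences: 2E = 4·7 + 3·x = 28 + 3x.
Every vertex has degree 4, so 4V = 2E.
Euler: V − E + F = 2 ⇒ (2E)/4 − E + (7 + x) = 2.
Multiply by 8: 2·(2E) − 4·(2E) + 8·(7 + x) = 16, i.e. 56 + 8x − 2·(28 + 3x) = 16.
Collecting terms: 2x = 16, so x = 8.
Then 2E = 28 + 3·8 = 52, so E = 26, V = 2E/4 = 13, F = 7 + 8 = 15.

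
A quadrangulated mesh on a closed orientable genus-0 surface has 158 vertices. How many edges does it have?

312

χ = 2 − 2·0 = 2, and every face is a square so 4F = 2E.
V − E + F = 2 with E = 4F/2 gives 158 − (4/2 − 1)·F = 2, so F = 156 and E = 312.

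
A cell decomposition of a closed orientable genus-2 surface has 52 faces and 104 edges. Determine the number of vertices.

For a closed orientable surface of genus 2, χ = 2 − 2·2 = -2.
V = -2 + E − F = -2 + 104 − 52 = 50.

50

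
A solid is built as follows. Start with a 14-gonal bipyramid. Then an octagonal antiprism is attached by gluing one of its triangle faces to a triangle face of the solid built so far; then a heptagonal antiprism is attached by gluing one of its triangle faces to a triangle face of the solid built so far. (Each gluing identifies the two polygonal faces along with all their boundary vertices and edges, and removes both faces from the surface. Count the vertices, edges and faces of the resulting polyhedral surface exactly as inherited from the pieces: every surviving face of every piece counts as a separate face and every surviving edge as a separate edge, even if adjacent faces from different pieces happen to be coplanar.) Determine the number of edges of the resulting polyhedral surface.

A 14-gonal bipyramid: V=16, E=42, F=28.
Attach an octagonal antiprism (V=16, E=32, F=18) along a 3-gon: merge 3 vertices and 3 edges, delete both glued faces → V=29, E=71, F=44.
Attach a heptagonal antiprism (V=14, E=28, F=16) along a 3-gon: merge 3 vertices and 3 edges, delete both glued faces → V=40, E=96, F=58.
Check: V − E + F = 40 − 96 + 58 = 2.

96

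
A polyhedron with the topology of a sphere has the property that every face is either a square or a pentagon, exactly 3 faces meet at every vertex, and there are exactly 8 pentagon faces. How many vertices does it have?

Let x be the number of squares; then F = 8 + x.
Edge–face incidences: 2E = 5·8 + 4·x = 40 + 4x.
Every vertex has degree 3, so 3V = 2E.
Euler: V − E + F = 2 ⇒ (2E)/3 − E + (8 + x) = 2.
Multiply by 6: 2·(2E) − 3·(2E) + 6·(8 + x) = 12, i.e. 48 + 6x − (40 + 4x) = 12.
Collecting terms: 2x + 8 = 12, so 2x = 4, so x = 2.
Then 2E = 40 + 4·2 = 48, so E = 24, V = 2E/3 = 16, F = 8 + 2 = 10.

16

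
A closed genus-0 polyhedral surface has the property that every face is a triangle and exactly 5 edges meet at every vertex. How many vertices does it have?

12

Each face has 3 edges and each edge borders two faces, so 2E = 3F.
Each vertex has degree 5, so 5V = 2E and hence V = 3F/5.
Euler: V − E + F = 2 ⇒ (3F/5) − (3F/2) + F = 2.
Multiply by 10: (6 − 15 + 10)F = 20, i.e. 1F = 20.
So F = 20, E = 3·20/2 = 30, V = 3·20/5 = 12.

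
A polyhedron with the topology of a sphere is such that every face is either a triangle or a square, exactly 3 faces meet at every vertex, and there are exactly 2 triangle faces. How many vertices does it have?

Let x be the number of squares; then F = 2 + x.
Edge–face incidences: 2E = 3·2 + 4·x = 6 + 4x.
Every vertex has degree 3, so 3V = 2E.
Euler: V − E + F = 2 ⇒ (2E)/3 − E + (2 + x) = 2.
Multiply by 6: 2·(2E) − 3·(2E) + 6·(2 + x) = 12, i.e. 12 + 6x − (6 + 4x) = 12.
Collecting terms: 2x + 6 = 12, so 2x = 6, so x = 3.
Then 2E = 6 + 4·3 = 18, so E = 9, V = 2E/3 = 6, F = 2 + 3 = 5.

6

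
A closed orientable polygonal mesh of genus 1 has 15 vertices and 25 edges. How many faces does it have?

For a closed orientable surface of genus 1, χ = 2 − 2·1 = 0.
F = 0 − V + E = 0 − 15 + 25 = 10.

10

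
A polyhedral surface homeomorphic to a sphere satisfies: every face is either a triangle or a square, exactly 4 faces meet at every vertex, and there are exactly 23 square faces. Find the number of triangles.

Let x be the number of triangles; then F = 23 + x.
Edge–face incidences: 2E = 4·23 + 3·x = 92 + 3x.
Every vertex has degree 4, so 4V = 2E.
Euler: V − E + F = 2 ⇒ (2E)/4 − E + (23 + x) = 2.
Multiply by 8: 2·(2E) − 4·(2E) + 8·(23 + x) = 16, i.e. 184 + 8x − 2·(92 + 3x) = 16.
Collecting terms: 2x = 16, so x = 8.
Then 2E = 92 + 3·8 = 116, so E = 58, V = 2E/4 = 29, F = 23 + 8 = 31.

8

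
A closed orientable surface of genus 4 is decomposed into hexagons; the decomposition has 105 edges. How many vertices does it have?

64

χ = 2 − 2·4 = -6, and every face is a hexagon so 6F = 2E.
F = 2E/6 = 35. Then V = -6 + E − F = -6 + 105 − 35 = 64.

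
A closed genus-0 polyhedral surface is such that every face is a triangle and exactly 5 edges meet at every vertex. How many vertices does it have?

12

Each face has 3 edges and each edge borders two faces, so 2E = 3F.
Each vertex has degree 5, so 5V = 2E and hence V = 3F/5.
Euler: V − E + F = 2 ⇒ (3F/5) − (3F/2) + F = 2.
Multiply by 10: (6 − 15 + 10)F = 20, i.e. 1F = 20.
So F = 20, E = 3·20/2 = 30, V = 3·20/5 = 12.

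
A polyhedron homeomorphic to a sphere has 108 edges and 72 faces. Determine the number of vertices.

38

Here V − E + F = 2.
V = 2 + E − F = 2 + 108 − 72 = 38.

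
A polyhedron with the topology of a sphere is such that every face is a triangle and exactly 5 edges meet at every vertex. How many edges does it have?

Each face has 3 edges and each edge borders two faces, so 2E = 3F.
Each vertex has degree 5, so 5V = 2E and hence V = 3F/5.
Euler: V − E + F = 2 ⇒ (3F/5) − (3F/2) + F = 2.
Multiply by 10: (6 − 15 + 10)F = 20, i.e. 1F = 20.
So F = 20, E = 3·20/2 = 30, V = 3·20/5 = 12.

30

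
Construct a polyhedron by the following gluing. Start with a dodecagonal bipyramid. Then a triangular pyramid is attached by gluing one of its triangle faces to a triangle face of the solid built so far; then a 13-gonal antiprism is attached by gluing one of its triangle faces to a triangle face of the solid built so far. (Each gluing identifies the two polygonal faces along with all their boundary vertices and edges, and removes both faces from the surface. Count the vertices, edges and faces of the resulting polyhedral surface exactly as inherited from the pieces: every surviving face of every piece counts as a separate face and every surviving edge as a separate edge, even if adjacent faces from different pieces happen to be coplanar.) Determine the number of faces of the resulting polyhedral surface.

A dodecagonal bipyramid: V=14, E=36, F=24.
Attach a triangular pyramid (V=4, E=6, F=4) along a 3-gon: merge 3 vertices and 3 edges, delete both glued faces → V=15, E=39, F=26.
Attach a 13-gonal antiprism (V=26, E=52, F=28) along a 3-gon: merge 3 vertices and 3 edges, delete both glued faces → V=38, E=88, F=52.
Check: V − E + F = 38 − 88 + 52 = 2.

52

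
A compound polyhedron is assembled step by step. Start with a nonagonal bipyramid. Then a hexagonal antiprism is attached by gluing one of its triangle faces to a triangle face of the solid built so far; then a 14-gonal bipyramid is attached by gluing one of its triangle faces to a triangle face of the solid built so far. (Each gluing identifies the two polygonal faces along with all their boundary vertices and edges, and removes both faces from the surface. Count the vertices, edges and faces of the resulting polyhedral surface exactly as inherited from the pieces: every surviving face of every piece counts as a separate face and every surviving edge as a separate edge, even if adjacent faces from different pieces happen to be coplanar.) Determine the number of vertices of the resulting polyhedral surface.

33

A nonagonal bipyramid: V=11, E=27, F=18.
Attach a hexagonal antiprism (V=12, E=24, F=14) along a 3-gon: merge 3 vertices and 3 edges, delete both glued faces → V=20, E=48, F=30.
Attach a 14-gonal bipyramid (V=16, E=42, F=28) along a 3-gon: merge 3 vertices and 3 edges, delete both glued faces → V=33, E=87, F=56.
Check: V − E + F = 33 − 87 + 56 = 2.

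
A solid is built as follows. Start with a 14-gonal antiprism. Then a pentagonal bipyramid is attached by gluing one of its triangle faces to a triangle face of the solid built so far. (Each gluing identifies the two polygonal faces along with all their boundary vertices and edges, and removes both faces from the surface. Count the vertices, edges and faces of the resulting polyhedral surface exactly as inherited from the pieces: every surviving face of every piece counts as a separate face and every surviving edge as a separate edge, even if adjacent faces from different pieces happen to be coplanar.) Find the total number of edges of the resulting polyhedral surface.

68

A 14-gonal antiprism: V=28, E=56, F=30.
Attach a pentagonal bipyramid (V=7, E=15, F=10) along a 3-gon: merge 3 vertices and 3 edges, delete both glued faces → V=32, E=68, F=38.
Check: V − E + F = 32 − 68 + 38 = 2.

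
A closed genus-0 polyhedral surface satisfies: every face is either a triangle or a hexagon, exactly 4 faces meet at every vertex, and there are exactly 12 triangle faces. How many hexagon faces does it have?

2

Let x be the number of hexagons; then F = 12 + x.
Edge–face incidences: 2E = 3·12 + 6·x = 36 + 6x.
Every vertex has degree 4, so 4V = 2E.
Euler: V − E + F = 2 ⇒ (2E)/4 − E + (12 + x) = 2.
Multiply by 8: 2·(2E) − 4·(2E) + 8·(12 + x) = 16, i.e. 96 + 8x − 2·(36 + 6x) = 16.
Collecting terms: −4x + 24 = 16, so −4x = −8, so x = 2.
Then 2E = 36 + 6·2 = 48, so E = 24, V = 2E/4 = 12, F = 12 + 2 = 14.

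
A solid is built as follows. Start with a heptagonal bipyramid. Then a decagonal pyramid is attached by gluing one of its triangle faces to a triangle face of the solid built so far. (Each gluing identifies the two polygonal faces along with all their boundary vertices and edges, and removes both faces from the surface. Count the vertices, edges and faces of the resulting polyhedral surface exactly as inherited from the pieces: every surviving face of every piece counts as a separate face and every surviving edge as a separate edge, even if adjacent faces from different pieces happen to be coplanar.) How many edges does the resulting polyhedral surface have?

38

A heptagonal bipyramid: V=9, E=21, F=14.
Attach a decagonal pyramid (V=11, E=20, F=11) along a 3-gon: merge 3 vertices and 3 edges, delete both glued faces → V=17, E=38, F=23.
Check: V − E + F = 17 − 38 + 23 = 2.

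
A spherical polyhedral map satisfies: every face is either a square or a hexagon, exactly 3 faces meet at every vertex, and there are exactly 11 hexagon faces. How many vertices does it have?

30

Let x be the number of squares; then F = 11 + x.
Edge–face incidences: 2E = 6·11 + 4·x = 66 + 4x.
Every vertex has degree 3, so 3V = 2E.
Euler: V − E + F = 2 ⇒ (2E)/3 − E + (11 + x) = 2.
Multiply by 6: 2·(2E) − 3·(2E) + 6·(11 + x) = 12, i.e. 66 + 6x − (66 + 4x) = 12.
Collecting terms: 2x = 12, so x = 6.
Then 2E = 66 + 4·6 = 90, so E = 45, V = 2E/3 = 30, F = 11 + 6 = 17.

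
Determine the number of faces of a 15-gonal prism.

17

A prism on an n-gon has two n-gon bases and n rectangular sides: V = 2·15 = 30, E = 3·15 = 45, F = 15 + 2 = 17.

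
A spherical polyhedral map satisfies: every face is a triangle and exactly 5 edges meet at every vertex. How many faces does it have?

Each face has 3 edges and each edge borders two faces, so 2E = 3F.
Each vertex has degree 5, so 5V = 2E and hence V = 3F/5.
Euler: V − E + F = 2 ⇒ (3F/5) − (3F/2) + F = 2.
Multiply by 10: (6 − 15 + 10)F = 20, i.e. 1F = 20.
So F = 20, E = 3·20/2 = 30, V = 3·20/5 = 12.

20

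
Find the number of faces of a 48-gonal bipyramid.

A bipyramid over an n-gon has 2n triangular faces and n + 2 vertices: V = 48 + 2 = 50, E = 3·48 = 144, F = 2·48 = 96.

96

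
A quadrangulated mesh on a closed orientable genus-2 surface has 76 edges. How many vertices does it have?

χ = 2 − 2·2 = -2, and every face is a square so 4F = 2E.
F = 2E/4 = 38. Then V = -2 + E − F = -2 + 76 − 38 = 36.

36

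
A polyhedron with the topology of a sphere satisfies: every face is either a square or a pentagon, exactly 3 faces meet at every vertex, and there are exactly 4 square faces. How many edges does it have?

Let x be the number of pentagons; then F = 4 + x.
Edge–face incidences: 2E = 4·4 + 5·x = 16 + 5x.
Every vertex has degree 3, so 3V = 2E.
Euler: V − E + F = 2 ⇒ (2E)/3 − E + (4 + x) = 2.
Multiply by 6: 2·(2E) − 3·(2E) + 6·(4 + x) = 12, i.e. 24 + 6x − (16 + 5x) = 12.
Collecting terms: x + 8 = 12, so x = 4.
Then 2E = 16 + 5·4 = 36, so E = 18, V = 2E/3 = 12, F = 4 + 4 = 8.

18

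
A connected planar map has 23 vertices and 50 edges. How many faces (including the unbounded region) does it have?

Euler's formula for a connected plane graph: V − E + F = 2, so F = 2 − 23 + 50 = 29.

29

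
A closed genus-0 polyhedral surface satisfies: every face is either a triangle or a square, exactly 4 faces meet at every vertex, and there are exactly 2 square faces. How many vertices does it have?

8

Let x be the number of triangles; then F = 2 + x.
Edge–face incidences: 2E = 4·2 + 3·x = 8 + 3x.
Every vertex has degree 4, so 4V = 2E.
Euler: V − E + F = 2 ⇒ (2E)/4 − E + (2 + x) = 2.
Multiply by 8: 2·(2E) − 4·(2E) + 8·(2 + x) = 16, i.e. 16 + 8x − 2·(8 + 3x) = 16.
Collecting terms: 2x = 16, so x = 8.
Then 2E = 8 + 3·8 = 32, so E = 16, V = 2E/4 = 8, F = 2 + 8 = 10.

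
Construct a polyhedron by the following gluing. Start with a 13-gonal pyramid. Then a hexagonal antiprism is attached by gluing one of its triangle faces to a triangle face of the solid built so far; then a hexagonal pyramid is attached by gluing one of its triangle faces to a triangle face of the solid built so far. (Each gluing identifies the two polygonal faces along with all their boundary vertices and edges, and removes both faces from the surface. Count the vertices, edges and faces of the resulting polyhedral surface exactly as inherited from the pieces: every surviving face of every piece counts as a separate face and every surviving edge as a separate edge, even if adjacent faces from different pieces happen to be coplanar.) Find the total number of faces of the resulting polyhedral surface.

A 13-gonal pyramid: V=14, E=26, F=14.
Attach a hexagonal antiprism (V=12, E=24, F=14) along a 3-gon: merge 3 vertices and 3 edges, delete both glued faces → V=23, E=47, F=26.
Attach a hexagonal pyramid (V=7, E=12, F=7) along a 3-gon: merge 3 vertices and 3 edges, delete both glued faces → V=27, E=56, F=31.
Check: V − E + F = 27 − 56 + 31 = 2.

31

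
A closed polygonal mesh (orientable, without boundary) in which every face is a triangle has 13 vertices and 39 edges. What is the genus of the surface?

Every face is a triangle and each edge borders two faces, so 3F = 2·39, giving F = 26.
χ = V − E + F = 13 − 39 + 26 = 0.
For a closed orientable surface χ = 2 − 2g, so g = (2 − (0))/2 = 1.

1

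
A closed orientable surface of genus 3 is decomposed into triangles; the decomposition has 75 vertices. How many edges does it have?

237

χ = 2 − 2·3 = -4, and every face is a triangle so 3F = 2E.
V − E + F = -4 with E = 3F/2 gives 75 − (3/2 − 1)·F = -4, so F = 158 and E = 237.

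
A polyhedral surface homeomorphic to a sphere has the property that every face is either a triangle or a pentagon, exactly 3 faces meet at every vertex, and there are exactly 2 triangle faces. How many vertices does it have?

12

Let x be the number of pentagons; then F = 2 + x.
Edge–face incidences: 2E = 3·2 + 5·x = 6 + 5x.
Every vertex has degree 3, so 3V = 2E.
Euler: V − E + F = 2 ⇒ (2E)/3 − E + (2 + x) = 2.
Multiply by 6: 2·(2E) − 3·(2E) + 6·(2 + x) = 12, i.e. 12 + 6x − (6 + 5x) = 12.
Collecting terms: x + 6 = 12, so x = 6.
Then 2E = 6 + 5·6 = 36, so E = 18, V = 2E/3 = 12, F = 2 + 6 = 8.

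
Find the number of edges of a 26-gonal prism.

78

A prism on an n-gon has two n-gon bases and n rectangular sides: V = 2·26 = 52, E = 3·26 = 78, F = 26 + 2 = 28.
Check: V − E + F = 52 − 78 + 28 = 2.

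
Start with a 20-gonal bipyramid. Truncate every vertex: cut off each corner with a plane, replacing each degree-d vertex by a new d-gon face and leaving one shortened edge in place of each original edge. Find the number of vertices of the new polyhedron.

The base solid has V = 22, E = 60, F = 40.
Truncation replaces each original edge-end by a new vertex, so V′ = 2E = 120.
Each original edge survives, and each old vertex of degree d contributes d new edges; summing degrees gives Σd = 2E, so E′ = E + 2E = 3E = 180.
Each original face survives and each original vertex becomes one new face: F′ = F + V = 62.

120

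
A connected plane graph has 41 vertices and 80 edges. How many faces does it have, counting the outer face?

Euler's formula for a connected plane graph: V − E + F = 2, so F = 2 − 41 + 80 = 41.

41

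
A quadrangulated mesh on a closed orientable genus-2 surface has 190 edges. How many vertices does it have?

χ = 2 − 2·2 = -2, and every face is a square so 4F = 2E.
F = 2E/4 = 95. Then V = -2 + E − F = -2 + 190 − 95 = 93.

93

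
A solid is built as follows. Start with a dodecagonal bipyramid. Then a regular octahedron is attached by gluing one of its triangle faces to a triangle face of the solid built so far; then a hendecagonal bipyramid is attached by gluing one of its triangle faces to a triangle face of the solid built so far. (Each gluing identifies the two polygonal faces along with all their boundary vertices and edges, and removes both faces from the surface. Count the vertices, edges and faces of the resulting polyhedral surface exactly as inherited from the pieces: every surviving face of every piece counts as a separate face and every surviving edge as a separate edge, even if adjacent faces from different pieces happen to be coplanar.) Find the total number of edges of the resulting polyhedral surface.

75

A dodecagonal bipyramid: V=14, E=36, F=24.
Attach a regular octahedron (V=6, E=12, F=8) along a 3-gon: merge 3 vertices and 3 edges, delete both glued faces → V=17, E=45, F=30.
Attach a hendecagonal bipyramid (V=13, E=33, F=22) along a 3-gon: merge 3 vertices and 3 edges, delete both glued faces → V=27, E=75, F=50.
Check: V − E + F = 27 − 75 + 50 = 2.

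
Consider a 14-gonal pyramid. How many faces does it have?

A pyramid on an n-gon base has one n-gon and n triangles: V = 14 + 1 = 15, E = 2·14 = 28, F = 14 + 1 = 15.
Check: V − E + F = 15 − 28 + 15 = 2.

15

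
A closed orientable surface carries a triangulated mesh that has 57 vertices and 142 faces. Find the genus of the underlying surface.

Every face is a triangle, so 2E = 3·142 = 426, giving E = 213.
χ = V − E + F = 57 − 213 + 142 = -14.
For a closed orientable surface χ = 2 − 2g, so g = (2 − (-14))/2 = 8.

8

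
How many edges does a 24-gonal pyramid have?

48

A pyramid on an n-gon base has one n-gon and n triangles: V = 24 + 1 = 25, E = 2·24 = 48, F = 24 + 1 = 25.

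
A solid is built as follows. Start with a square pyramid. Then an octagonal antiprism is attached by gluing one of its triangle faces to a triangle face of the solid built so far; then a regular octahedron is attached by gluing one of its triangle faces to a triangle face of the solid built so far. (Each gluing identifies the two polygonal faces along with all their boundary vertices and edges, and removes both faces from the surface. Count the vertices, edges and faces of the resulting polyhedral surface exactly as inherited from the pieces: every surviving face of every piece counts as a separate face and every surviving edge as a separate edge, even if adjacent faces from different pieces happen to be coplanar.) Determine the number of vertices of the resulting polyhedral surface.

A square pyramid: V=5, E=8, F=5.
Attach an octagonal antiprism (V=16, E=32, F=18) along a 3-gon: merge 3 vertices and 3 edges, delete both glued faces → V=18, E=37, F=21.
Attach a regular octahedron (V=6, E=12, F=8) along a 3-gon: merge 3 vertices and 3 edges, delete both glued faces → V=21, E=46, F=27.
Check: V − E + F = 21 − 46 + 27 = 2.

21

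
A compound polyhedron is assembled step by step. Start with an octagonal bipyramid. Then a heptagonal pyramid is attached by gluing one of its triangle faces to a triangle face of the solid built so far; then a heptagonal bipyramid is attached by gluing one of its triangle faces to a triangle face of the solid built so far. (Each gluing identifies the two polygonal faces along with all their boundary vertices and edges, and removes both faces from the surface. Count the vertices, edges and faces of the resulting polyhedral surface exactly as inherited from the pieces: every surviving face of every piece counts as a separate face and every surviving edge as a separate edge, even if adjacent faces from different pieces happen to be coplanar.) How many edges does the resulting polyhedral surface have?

An octagonal bipyramid: V=10, E=24, F=16.
Attach a heptagonal pyramid (V=8, E=14, F=8) along a 3-gon: merge 3 vertices and 3 edges, delete both glued faces → V=15, E=35, F=22.
Attach a heptagonal bipyramid (V=9, E=21, F=14) along a 3-gon: merge 3 vertices and 3 edges, delete both glued faces → V=21, E=53, F=34.
Check: V − E + F = 21 − 53 + 34 = 2.

53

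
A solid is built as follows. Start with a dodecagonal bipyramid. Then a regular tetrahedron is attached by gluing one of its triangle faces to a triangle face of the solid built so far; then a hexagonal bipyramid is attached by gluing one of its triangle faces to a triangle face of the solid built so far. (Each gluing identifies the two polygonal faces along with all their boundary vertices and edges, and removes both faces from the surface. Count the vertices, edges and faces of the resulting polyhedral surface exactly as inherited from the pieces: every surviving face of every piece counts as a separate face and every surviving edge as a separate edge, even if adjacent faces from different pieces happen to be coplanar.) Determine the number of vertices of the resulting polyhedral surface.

20

A dodecagonal bipyramid: V=14, E=36, F=24.
Attach a regular tetrahedron (V=4, E=6, F=4) along a 3-gon: merge 3 vertices and 3 edges, delete both glued faces → V=15, E=39, F=26.
Attach a hexagonal bipyramid (V=8, E=18, F=12) along a 3-gon: merge 3 vertices and 3 edges, delete both glued faces → V=20, E=54, F=36.
Check: V − E + F = 20 − 54 + 36 = 2.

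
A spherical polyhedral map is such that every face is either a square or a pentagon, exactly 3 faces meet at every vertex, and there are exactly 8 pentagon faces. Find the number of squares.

2

Let x be the number of squares; then F = 8 + x.
Edge–face incidences: 2E = 5·8 + 4·x = 40 + 4x.
Every vertex has degree 3, so 3V = 2E.
Euler: V − E + F = 2 ⇒ (2E)/3 − E + (8 + x) = 2.
Multiply by 6: 2·(2E) − 3·(2E) + 6·(8 + x) = 12, i.e. 48 + 6x − (40 + 4x) = 12.
Collecting terms: 2x + 8 = 12, so 2x = 4, so x = 2.
Then 2E = 40 + 4·2 = 48, so E = 24, V = 2E/3 = 16, F = 8 + 2 = 10.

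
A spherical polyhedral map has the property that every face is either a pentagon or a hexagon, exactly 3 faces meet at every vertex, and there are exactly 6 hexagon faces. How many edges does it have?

48

Let x be the number of pentagons; then F = 6 + x.
Edge–face incidences: 2E = 6·6 + 5·x = 36 + 5x.
Every vertex has degree 3, so 3V = 2E.
Euler: V − E + F = 2 ⇒ (2E)/3 − E + (6 + x) = 2.
Multiply by 6: 2·(2E) − 3·(2E) + 6·(6 + x) = 12, i.e. 36 + 6x − (36 + 5x) = 12.
Collecting terms: x = 12.
Then 2E = 36 + 5·12 = 96, so E = 48, V = 2E/3 = 32, F = 6 + 12 = 18.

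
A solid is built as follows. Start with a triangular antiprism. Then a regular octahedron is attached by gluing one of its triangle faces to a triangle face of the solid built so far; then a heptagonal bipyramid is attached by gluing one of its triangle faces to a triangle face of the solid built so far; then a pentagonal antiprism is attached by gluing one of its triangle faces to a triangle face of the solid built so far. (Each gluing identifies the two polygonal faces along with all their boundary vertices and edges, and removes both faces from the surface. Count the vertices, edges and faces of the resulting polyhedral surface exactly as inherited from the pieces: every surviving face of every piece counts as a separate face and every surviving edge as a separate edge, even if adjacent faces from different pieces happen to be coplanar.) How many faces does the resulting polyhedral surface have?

A triangular antiprism: V=6, E=12, F=8.
Attach a regular octahedron (V=6, E=12, F=8) along a 3-gon: merge 3 vertices and 3 edges, delete both glued faces → V=9, E=21, F=14.
Attach a heptagonal bipyramid (V=9, E=21, F=14) along a 3-gon: merge 3 vertices and 3 edges, delete both glued faces → V=15, E=39, F=26.
Attach a pentagonal antiprism (V=10, E=20, F=12) along a 3-gon: merge 3 vertices and 3 edges, delete both glued faces → V=22, E=56, F=36.
Check: V − E + F = 22 − 56 + 36 = 2.

36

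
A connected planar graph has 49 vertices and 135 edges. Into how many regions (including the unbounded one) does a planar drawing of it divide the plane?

88

Euler's formula for a connected plane graph: V − E + F = 2, so F = 2 − 49 + 135 = 88.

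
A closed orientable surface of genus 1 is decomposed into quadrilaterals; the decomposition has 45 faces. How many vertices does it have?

45

χ = 2 − 2·1 = 0, and every face is a square so 4F = 2E.
E = 4·45/2 = 90. Then V = 0 + E − F = 0 + 90 − 45 = 45.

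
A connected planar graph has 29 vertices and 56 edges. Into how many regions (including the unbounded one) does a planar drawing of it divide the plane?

29

Euler's formula for a connected plane graph: V − E + F = 2, so F = 2 − 29 + 56 = 29.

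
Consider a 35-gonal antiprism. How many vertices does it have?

70

An antiprism on an n-gon has two n-gon caps and 2n triangles: V = 2·35 = 70, E = 4·35 = 140, F = 2·35 + 2 = 72.
Check: V − E + F = 70 − 140 + 72 = 2.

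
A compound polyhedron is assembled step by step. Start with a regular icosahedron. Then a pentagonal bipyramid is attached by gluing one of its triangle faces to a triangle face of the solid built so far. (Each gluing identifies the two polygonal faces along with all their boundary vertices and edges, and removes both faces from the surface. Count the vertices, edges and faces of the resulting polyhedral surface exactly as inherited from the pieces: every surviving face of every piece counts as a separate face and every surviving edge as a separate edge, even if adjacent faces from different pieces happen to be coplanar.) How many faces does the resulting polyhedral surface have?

28

A regular icosahedron: V=12, E=30, F=20.
Attach a pentagonal bipyramid (V=7, E=15, F=10) along a 3-gon: merge 3 vertices and 3 edges, delete both glued faces → V=16, E=42, F=28.
Check: V − E + F = 16 − 42 + 28 = 2.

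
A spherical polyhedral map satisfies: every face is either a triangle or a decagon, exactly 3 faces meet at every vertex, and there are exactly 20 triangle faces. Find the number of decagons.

Let x be the number of decagons; then F = 20 + x.
Edge–face incidences: 2E = 3·20 + 10·x = 60 + 10x.
Every vertex has degree 3, so 3V = 2E.
Euler: V − E + F = 2 ⇒ (2E)/3 − E + (20 + x) = 2.
Multiply by 6: 2·(2E) − 3·(2E) + 6·(20 + x) = 12, i.e. 120 + 6x − (60 + 10x) = 12.
Collecting terms: −4x + 60 = 12, so −4x = −48, so x = 12.
Then 2E = 60 + 10·12 = 180, so E = 90, V = 2E/3 = 60, F = 20 + 12 = 32.

12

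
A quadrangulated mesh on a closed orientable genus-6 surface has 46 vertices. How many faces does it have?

χ = 2 − 2·6 = -10, and every face is a square so 4F = 2E.
V − E + F = -10 with E = 4F/2 gives 46 − (4/2 − 1)·F = -10, so F = 56 and E = 112.

56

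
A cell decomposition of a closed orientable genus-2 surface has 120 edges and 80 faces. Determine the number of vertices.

For a closed orientable surface of genus 2, χ = 2 − 2·2 = -2.
V = -2 + E − F = -2 + 120 − 80 = 38.

38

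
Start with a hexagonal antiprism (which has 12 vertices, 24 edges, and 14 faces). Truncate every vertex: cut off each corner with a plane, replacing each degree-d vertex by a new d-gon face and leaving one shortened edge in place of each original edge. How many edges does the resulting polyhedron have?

Truncation replaces each original edge-end by a new vertex, so V′ = 2E = 48.
Each original edge survives, and each old vertex of degree d contributes d new edges; summing degrees gives Σd = 2E, so E′ = E + 2E = 3E = 72.
Each original face survives and each original vertex becomes one new face: F′ = F + V = 26.

72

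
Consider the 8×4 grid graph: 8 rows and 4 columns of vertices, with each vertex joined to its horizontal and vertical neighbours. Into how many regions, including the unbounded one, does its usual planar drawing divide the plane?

The grid has V = 8·4 = 32 vertices and E = 8·3 + 4·7 = 52 edges.
F = 2 − V + E = 2 − 32 + 52 = 22.

22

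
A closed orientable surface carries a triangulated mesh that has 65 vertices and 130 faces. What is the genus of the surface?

1

Every face is a triangle, so 2E = 3·130 = 390, giving E = 195.
χ = V − E + F = 65 − 195 + 130 = 0.
For a closed orientable surface χ = 2 − 2g, so g = (2 − (0))/2 = 1.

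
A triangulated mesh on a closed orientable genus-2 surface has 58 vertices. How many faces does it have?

120

χ = 2 − 2·2 = -2, and every face is a triangle so 3F = 2E.
V − E + F = -2 with E = 3F/2 gives 58 − (3/2 − 1)·F = -2, so F = 120 and E = 180.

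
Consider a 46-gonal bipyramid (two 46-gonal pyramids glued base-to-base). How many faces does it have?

92

A bipyramid over an n-gon has 2n triangular faces and n + 2 vertices: V = 46 + 2 = 48, E = 3·46 = 138, F = 2·46 = 92.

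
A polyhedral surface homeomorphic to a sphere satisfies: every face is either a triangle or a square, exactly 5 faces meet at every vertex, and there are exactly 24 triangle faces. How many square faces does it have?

2

Let x be the number of squares; then F = 24 + x.
Edge–face incidences: 2E = 3·24 + 4·x = 72 + 4x.
Every vertex has degree 5, so 5V = 2E.
Euler: V − E + F = 2 ⇒ (2E)/5 − E + (24 + x) = 2.
Multiply by 10: 2·(2E) − 5·(2E) + 10·(24 + x) = 20, i.e. 240 + 10x − 3·(72 + 4x) = 20.
Collecting terms: −2x + 24 = 20, so −2x = −4, so x = 2.
Then 2E = 72 + 4·2 = 80, so E = 40, V = 2E/5 = 16, F = 24 + 2 = 26.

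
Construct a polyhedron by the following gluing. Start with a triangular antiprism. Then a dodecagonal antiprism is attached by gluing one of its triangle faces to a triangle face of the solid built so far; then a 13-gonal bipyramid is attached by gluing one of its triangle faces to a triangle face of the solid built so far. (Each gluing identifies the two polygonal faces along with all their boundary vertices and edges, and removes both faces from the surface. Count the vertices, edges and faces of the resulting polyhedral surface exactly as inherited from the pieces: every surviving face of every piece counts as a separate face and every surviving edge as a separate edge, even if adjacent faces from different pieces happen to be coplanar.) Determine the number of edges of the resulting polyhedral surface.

A triangular antiprism: V=6, E=12, F=8.
Attach a dodecagonal antiprism (V=24, E=48, F=26) along a 3-gon: merge 3 vertices and 3 edges, delete both glued faces → V=27, E=57, F=32.
Attach a 13-gonal bipyramid (V=15, E=39, F=26) along a 3-gon: merge 3 vertices and 3 edges, delete both glued faces → V=39, E=93, F=56.
Check: V − E + F = 39 − 93 + 56 = 2.

93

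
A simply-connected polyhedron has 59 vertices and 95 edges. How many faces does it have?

Here V − E + F = 2.
F = 2 − V + E = 2 − 59 + 95 = 38.

38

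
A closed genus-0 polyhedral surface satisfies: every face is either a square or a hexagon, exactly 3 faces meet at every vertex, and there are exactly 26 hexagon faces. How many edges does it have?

90

Let x be the number of squares; then F = 26 + x.
Edge–face incidences: 2E = 6·26 + 4·x = 156 + 4x.
Every vertex has degree 3, so 3V = 2E.
Euler: V − E + F = 2 ⇒ (2E)/3 − E + (26 + x) = 2.
Multiply by 6: 2·(2E) − 3·(2E) + 6·(26 + x) = 12, i.e. 156 + 6x − (156 + 4x) = 12.
Collecting terms: 2x = 12, so x = 6.
Then 2E = 156 + 4·6 = 180, so E = 90, V = 2E/3 = 60, F = 26 + 6 = 32.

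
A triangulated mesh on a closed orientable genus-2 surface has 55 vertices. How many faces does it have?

114

χ = 2 − 2·2 = -2, and every face is a triangle so 3F = 2E.
V − E + F = -2 with E = 3F/2 gives 55 − (3/2 − 1)·F = -2, so F = 114 and E = 171.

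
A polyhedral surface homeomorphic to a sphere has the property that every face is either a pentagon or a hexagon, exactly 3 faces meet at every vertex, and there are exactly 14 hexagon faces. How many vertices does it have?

48

Let x be the number of pentagons; then F = 14 + x.
Edge–face incidences: 2E = 6·14 + 5·x = 84 + 5x.
Every vertex has degree 3, so 3V = 2E.
Euler: V − E + F = 2 ⇒ (2E)/3 − E + (14 + x) = 2.
Multiply by 6: 2·(2E) − 3·(2E) + 6·(14 + x) = 12, i.e. 84 + 6x − (84 + 5x) = 12.
Collecting terms: x = 12.
Then 2E = 84 + 5·12 = 144, so E = 72, V = 2E/3 = 48, F = 14 + 12 = 26.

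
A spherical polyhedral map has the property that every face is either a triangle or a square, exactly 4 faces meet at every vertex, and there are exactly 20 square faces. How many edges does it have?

Let x be the number of triangles; then F = 20 + x.
Edge–face incidences: 2E = 4·20 + 3·x = 80 + 3x.
Every vertex has degree 4, so 4V = 2E.
Euler: V − E + F = 2 ⇒ (2E)/4 − E + (20 + x) = 2.
Multiply by 8: 2·(2E) − 4·(2E) + 8·(20 + x) = 16, i.e. 160 + 8x − 2·(80 + 3x) = 16.
Collecting terms: 2x = 16, so x = 8.
Then 2E = 80 + 3·8 = 104, so E = 52, V = 2E/4 = 26, F = 20 + 8 = 28.

52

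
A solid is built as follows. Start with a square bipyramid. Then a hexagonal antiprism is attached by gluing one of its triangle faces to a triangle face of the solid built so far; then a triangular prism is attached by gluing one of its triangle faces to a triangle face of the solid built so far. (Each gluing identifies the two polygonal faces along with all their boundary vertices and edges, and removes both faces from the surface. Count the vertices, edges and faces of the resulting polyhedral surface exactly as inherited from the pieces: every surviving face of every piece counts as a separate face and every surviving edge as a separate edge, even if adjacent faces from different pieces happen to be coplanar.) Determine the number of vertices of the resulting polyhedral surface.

A square bipyramid: V=6, E=12, F=8.
Attach a hexagonal antiprism (V=12, E=24, F=14) along a 3-gon: merge 3 vertices and 3 edges, delete both glued faces → V=15, E=33, F=20.
Attach a triangular prism (V=6, E=9, F=5) along a 3-gon: merge 3 vertices and 3 edges, delete both glued faces → V=18, E=39, F=23.
Check: V − E + F = 18 − 39 + 23 = 2.

18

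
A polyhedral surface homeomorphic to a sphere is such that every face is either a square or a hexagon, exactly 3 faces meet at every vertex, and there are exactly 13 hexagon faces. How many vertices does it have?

34

Let x be the number of squares; then F = 13 + x.
Edge–face incidences: 2E = 6·13 + 4·x = 78 + 4x.
Every vertex has degree 3, so 3V = 2E.
Euler: V − E + F = 2 ⇒ (2E)/3 − E + (13 + x) = 2.
Multiply by 6: 2·(2E) − 3·(2E) + 6·(13 + x) = 12, i.e. 78 + 6x − (78 + 4x) = 12.
Collecting terms: 2x = 12, so x = 6.
Then 2E = 78 + 4·6 = 102, so E = 51, V = 2E/3 = 34, F = 13 + 6 = 19.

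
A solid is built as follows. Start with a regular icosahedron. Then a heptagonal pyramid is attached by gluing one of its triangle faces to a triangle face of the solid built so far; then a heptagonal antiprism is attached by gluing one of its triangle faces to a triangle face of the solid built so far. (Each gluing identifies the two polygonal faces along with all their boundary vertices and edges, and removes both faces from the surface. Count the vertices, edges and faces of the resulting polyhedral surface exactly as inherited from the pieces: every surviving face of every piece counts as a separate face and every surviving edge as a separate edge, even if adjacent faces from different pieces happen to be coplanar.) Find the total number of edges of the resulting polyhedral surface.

A regular icosahedron: V=12, E=30, F=20.
Attach a heptagonal pyramid (V=8, E=14, F=8) along a 3-gon: merge 3 vertices and 3 edges, delete both glued faces → V=17, E=41, F=26.
Attach a heptagonal antiprism (V=14, E=28, F=16) along a 3-gon: merge 3 vertices and 3 edges, delete both glued faces → V=28, E=66, F=40.
Check: V − E + F = 28 − 66 + 40 = 2.

66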